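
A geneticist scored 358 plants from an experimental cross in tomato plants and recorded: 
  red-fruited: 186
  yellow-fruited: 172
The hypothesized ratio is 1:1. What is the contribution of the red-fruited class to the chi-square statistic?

Under the 1:1 hypothesis (Σ ratio = 2, N = 358):
  red-fruited: 358 × 1/2 = 179
  yellow-fruited: 358 × 1/2 = 179
Contribution of red-fruited: (186 − 179)² / 179 = 0.2737

0.274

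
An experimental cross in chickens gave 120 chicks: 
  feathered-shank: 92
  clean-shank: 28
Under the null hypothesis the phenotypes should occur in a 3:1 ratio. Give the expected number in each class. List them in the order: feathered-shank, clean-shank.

The 3:1 ratio has 4 parts, so with N = 120 the expected counts are:
  feathered-shank: 120 × 3/4 = 90
  clean-shank: 120 × 1/4 = 30

90, 30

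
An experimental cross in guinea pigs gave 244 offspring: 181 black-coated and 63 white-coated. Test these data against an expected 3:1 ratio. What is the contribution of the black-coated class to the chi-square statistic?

Total ratio parts = 4. Expected numbers out of 244:
  black-coated: 244 × 3/4 = 183
  white-coated: 244 × 1/4 = 61
Contribution of black-coated: (181 − 183)² / 183 = 0.0219

0.022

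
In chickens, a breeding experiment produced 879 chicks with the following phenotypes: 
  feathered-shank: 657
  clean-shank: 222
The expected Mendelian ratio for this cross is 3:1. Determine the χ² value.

0.031

Expected counts for N = 879 under a 3:1 ratio (total parts = 4):
  feathered-shank: 879 × 3/4 = 659.25
  clean-shank: 879 × 1/4 = 219.75
χ² = Σ (O − E)² / E
  feathered-shank: (657 − 659.25)² / 659.25 = 0.0077
  clean-shank: (222 − 219.75)² / 219.75 = 0.0230
χ² = 0.0077 + 0.0230 = 0.0307 ≈ 0.031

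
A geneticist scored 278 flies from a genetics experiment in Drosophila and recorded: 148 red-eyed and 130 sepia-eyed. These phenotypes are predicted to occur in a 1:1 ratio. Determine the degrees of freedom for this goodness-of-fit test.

A goodness-of-fit test with 2 phenotype classes has df = 2 − 1 = 1.

1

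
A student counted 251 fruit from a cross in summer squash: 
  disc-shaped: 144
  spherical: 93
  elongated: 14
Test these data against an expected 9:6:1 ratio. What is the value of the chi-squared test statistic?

Expected counts for N = 251 under a 9:6:1 ratio (total parts = 16):
  disc-shaped: 251 × 9/16 = 141.1875
  spherical: 251 × 6/16 = 94.125
  elongated: 251 × 1/16 = 15.6875
χ² = Σ (O − E)² / E
  disc-shaped: (144 − 141.1875)² / 141.1875 = 0.0560
  spherical: (93 − 94.125)² / 94.125 = 0.0134
  elongated: (14 − 15.6875)² / 15.6875 = 0.1815
χ² = 0.0560 + 0.0134 + 0.1815 = 0.2509 ≈ 0.251

0.251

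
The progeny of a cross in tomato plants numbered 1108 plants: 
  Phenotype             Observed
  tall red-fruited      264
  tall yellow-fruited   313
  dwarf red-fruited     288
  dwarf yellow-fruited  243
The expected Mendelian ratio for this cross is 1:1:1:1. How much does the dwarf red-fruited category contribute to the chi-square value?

Total ratio parts = 4. Expected numbers out of 1108:
  tall red-fruited: 1108 × 1/4 = 277
  tall yellow-fruited: 1108 × 1/4 = 277
  dwarf red-fruited: 1108 × 1/4 = 277
  dwarf yellow-fruited: 1108 × 1/4 = 277
Contribution of dwarf red-fruited: (288 − 277)² / 277 = 0.4368

0.437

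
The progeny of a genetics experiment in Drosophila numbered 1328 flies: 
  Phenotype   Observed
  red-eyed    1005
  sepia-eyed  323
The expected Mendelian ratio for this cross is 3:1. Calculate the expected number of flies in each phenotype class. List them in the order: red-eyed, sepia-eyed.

The 3:1 ratio has 4 parts, so with N = 1328 the expected counts are:
  red-eyed: 1328 × 3/4 = 996
  sepia-eyed: 1328 × 1/4 = 332

996, 332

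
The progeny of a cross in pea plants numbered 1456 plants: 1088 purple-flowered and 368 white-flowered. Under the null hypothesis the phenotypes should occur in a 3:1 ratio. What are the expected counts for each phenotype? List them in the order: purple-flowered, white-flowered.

1092, 364

Expected counts for N = 1456 under a 3:1 ratio (total parts = 4):
  purple-flowered: 1456 × 3/4 = 1092
  white-flowered: 1456 × 1/4 = 364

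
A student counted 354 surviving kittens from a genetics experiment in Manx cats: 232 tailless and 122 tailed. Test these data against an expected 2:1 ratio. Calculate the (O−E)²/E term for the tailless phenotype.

0.068

Expected counts for N = 354 under a 2:1 ratio (total parts = 3):
  tailless: 354 × 2/3 = 236
  tailed: 354 × 1/3 = 118
Contribution of tailless: (232 − 236)² / 236 = 0.0678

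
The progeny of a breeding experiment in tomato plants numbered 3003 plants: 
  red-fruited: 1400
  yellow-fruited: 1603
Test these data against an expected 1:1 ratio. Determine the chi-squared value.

13.723

Under the 1:1 hypothesis (Σ ratio = 2, N = 3003):
  red-fruited: 3003 × 1/2 = 1501.5
  yellow-fruited: 3003 × 1/2 = 1501.5
χ² = Σ (O − E)² / E
  red-fruited: (1400 − 1501.5)² / 1501.5 = 6.8613
  yellow-fruited: (1603 − 1501.5)² / 1501.5 = 6.8613
χ² = 6.8613 + 6.8613 = 13.7226 ≈ 13.723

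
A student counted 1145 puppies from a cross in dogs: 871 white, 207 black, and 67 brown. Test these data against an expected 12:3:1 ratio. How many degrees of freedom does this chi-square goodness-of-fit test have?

A goodness-of-fit test with 3 phenotype classes has df = 3 − 1 = 2.

2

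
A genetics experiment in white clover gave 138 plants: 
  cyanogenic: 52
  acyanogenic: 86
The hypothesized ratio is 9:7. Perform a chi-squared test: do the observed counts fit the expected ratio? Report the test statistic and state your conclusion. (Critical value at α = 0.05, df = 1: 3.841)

Expected counts for N = 138 under a 9:7 ratio (total parts = 16):
  cyanogenic: 138 × 9/16 = 77.625
  acyanogenic: 138 × 7/16 = 60.375
χ² = Σ (O − E)² / E
  cyanogenic: (52 − 77.625)² / 77.625 = 8.4591
  acyanogenic: (86 − 60.375)² / 60.375 = 10.8760
χ² = 8.4591 + 10.8760 = 19.3351 ≈ 19.335
Degrees of freedom = 2 − 1 = 1; critical value at α = 0.05 is 3.841.
Since 19.335 > 3.841, we reject the null hypothesis — the data do not fit the 9:7 ratio.

19.335; not consistent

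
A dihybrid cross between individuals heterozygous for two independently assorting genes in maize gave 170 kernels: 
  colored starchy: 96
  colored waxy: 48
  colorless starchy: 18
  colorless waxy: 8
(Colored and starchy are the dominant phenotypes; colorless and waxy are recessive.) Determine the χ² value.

A dihybrid F₂ with independent assortment and complete dominance at both loci gives a 9:3:3:1 phenotypic ratio.
Expected counts for N = 170 under a 9:3:3:1 ratio (total parts = 16):
  colored starchy: 170 × 9/16 = 95.625
  colored waxy: 170 × 3/16 = 31.875
  colorless starchy: 170 × 3/16 = 31.875
  colorless waxy: 170 × 1/16 = 10.625
χ² = Σ (O − E)² / E
  colored starchy: (96 − 95.625)² / 95.625 = 0.0015
  colored waxy: (48 − 31.875)² / 31.875 = 8.1574
  colorless starchy: (18 − 31.875)² / 31.875 = 6.0397
  colorless waxy: (8 − 10.625)² / 10.625 = 0.6485
χ² = 0.0015 + 8.1574 + 6.0397 + 0.6485 = 14.8471 ≈ 14.847

14.847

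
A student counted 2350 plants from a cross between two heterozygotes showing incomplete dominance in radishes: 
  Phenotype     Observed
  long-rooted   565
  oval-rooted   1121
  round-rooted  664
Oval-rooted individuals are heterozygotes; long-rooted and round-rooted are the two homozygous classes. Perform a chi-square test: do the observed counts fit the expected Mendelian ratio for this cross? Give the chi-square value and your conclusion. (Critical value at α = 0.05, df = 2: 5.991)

13.305; not consistent

With incomplete dominance, a heterozygote × heterozygote cross gives a 1:2:1 phenotypic ratio.
The 1:2:1 ratio has 4 parts, so with N = 2350 the expected counts are:
  long-rooted: 2350 × 1/4 = 587.5
  oval-rooted: 2350 × 2/4 = 1175
  round-rooted: 2350 × 1/4 = 587.5
χ² = Σ (O − E)² / E
  long-rooted: (565 − 587.5)² / 587.5 = 0.8617
  oval-rooted: (1121 − 1175)² / 1175 = 2.4817
  round-rooted: (664 − 587.5)² / 587.5 = 9.9613
χ² = 0.8617 + 2.4817 + 9.9613 = 13.3047 ≈ 13.305
Degrees of freedom = 3 − 1 = 2; critical value at α = 0.05 is 5.991.
Since 13.305 > 5.991, we reject the null hypothesis — the data do not fit the 1:2:1 ratio.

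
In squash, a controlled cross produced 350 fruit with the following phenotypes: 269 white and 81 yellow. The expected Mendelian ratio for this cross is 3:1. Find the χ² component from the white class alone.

The 3:1 ratio has 4 parts, so with N = 350 the expected counts are:
  white: 350 × 3/4 = 262.5
  yellow: 350 × 1/4 = 87.5
Contribution of white: (269 − 262.5)² / 262.5 = 0.1610

0.161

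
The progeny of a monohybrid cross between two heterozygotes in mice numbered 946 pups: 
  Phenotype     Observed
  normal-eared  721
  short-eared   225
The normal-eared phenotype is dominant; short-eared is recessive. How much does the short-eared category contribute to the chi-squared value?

0.559

For a monohybrid cross between heterozygotes with complete dominance, the expected phenotypic ratio is 3:1.
Total ratio parts = 4. Expected numbers out of 946:
  normal-eared: 946 × 3/4 = 709.5
  short-eared: 946 × 1/4 = 236.5
Contribution of short-eared: (225 − 236.5)² / 236.5 = 0.5592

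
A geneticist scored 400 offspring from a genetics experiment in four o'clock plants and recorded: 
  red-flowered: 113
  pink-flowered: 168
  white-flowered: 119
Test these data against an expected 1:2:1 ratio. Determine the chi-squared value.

10.420

Expected counts for N = 400 under a 1:2:1 ratio (total parts = 4):
  red-flowered: 400 × 1/4 = 100
  pink-flowered: 400 × 2/4 = 200
  white-flowered: 400 × 1/4 = 100
χ² = Σ (O − E)² / E
  red-flowered: (113 − 100)² / 100 = 1.6900
  pink-flowered: (168 − 200)² / 200 = 5.1200
  white-flowered: (119 − 100)² / 100 = 3.6100
χ² = 1.6900 + 5.1200 + 3.6100 = 10.420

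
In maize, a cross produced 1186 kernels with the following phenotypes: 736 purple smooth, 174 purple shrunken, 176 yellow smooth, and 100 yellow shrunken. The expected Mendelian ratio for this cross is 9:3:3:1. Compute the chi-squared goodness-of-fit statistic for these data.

Expected counts for N = 1186 under a 9:3:3:1 ratio (total parts = 16):
  purple smooth: 1186 × 9/16 = 667.125
  purple shrunken: 1186 × 3/16 = 222.375
  yellow smooth: 1186 × 3/16 = 222.375
  yellow shrunken: 1186 × 1/16 = 74.125
χ² = Σ (O − E)² / E
  purple smooth: (736 − 667.125)² / 667.125 = 7.1108
  purple shrunken: (174 − 222.375)² / 222.375 = 10.5234
  yellow smooth: (176 − 222.375)² / 222.375 = 9.6712
  yellow shrunken: (100 − 74.125)² / 74.125 = 9.0323
χ² = 7.1108 + 10.5234 + 9.6712 + 9.0323 = 36.3377 ≈ 36.338

36.338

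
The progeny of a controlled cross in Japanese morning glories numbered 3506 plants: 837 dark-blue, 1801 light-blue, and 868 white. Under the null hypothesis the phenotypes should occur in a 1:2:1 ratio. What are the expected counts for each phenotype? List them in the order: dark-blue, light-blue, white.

876.5, 1753, 876.5

The 1:2:1 ratio has 4 parts, so with N = 3506 the expected counts are:
  dark-blue: 3506 × 1/4 = 876.5
  light-blue: 3506 × 2/4 = 1753
  white: 3506 × 1/4 = 876.5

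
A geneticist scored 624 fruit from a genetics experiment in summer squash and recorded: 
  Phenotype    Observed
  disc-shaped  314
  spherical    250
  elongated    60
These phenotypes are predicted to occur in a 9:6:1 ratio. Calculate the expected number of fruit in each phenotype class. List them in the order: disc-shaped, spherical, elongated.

351, 234, 39

Total ratio parts = 16. Expected numbers out of 624:
  disc-shaped: 624 × 9/16 = 351
  spherical: 624 × 6/16 = 234
  elongated: 624 × 1/16 = 39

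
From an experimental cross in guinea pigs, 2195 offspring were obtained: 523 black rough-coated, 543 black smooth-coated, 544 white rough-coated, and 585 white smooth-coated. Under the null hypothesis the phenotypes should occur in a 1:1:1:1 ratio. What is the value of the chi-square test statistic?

The 1:1:1:1 ratio has 4 parts, so with N = 2195 the expected counts are:
  black rough-coated: 2195 × 1/4 = 548.75
  black smooth-coated: 2195 × 1/4 = 548.75
  white rough-coated: 2195 × 1/4 = 548.75
  white smooth-coated: 2195 × 1/4 = 548.75
χ² = Σ (O − E)² / E
  black rough-coated: (523 − 548.75)² / 548.75 = 1.2083
  black smooth-coated: (543 − 548.75)² / 548.75 = 0.0603
  white rough-coated: (544 − 548.75)² / 548.75 = 0.0411
  white smooth-coated: (585 − 548.75)² / 548.75 = 2.3946
χ² = 1.2083 + 0.0603 + 0.0411 + 2.3946 = 3.7043 ≈ 3.704

3.704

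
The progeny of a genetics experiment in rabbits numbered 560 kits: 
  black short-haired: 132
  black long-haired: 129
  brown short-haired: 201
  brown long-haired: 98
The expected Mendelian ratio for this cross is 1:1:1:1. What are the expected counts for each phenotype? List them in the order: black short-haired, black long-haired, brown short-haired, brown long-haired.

The 1:1:1:1 ratio has 4 parts, so with N = 560 the expected counts are:
  black short-haired: 560 × 1/4 = 140
  black long-haired: 560 × 1/4 = 140
  brown short-haired: 560 × 1/4 = 140
  brown long-haired: 560 × 1/4 = 140

140, 140, 140, 140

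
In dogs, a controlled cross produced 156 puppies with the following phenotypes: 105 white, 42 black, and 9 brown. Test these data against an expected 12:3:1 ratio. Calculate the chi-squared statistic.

Under the 12:3:1 hypothesis (Σ ratio = 16, N = 156):
  white: 156 × 12/16 = 117
  black: 156 × 3/16 = 29.25
  brown: 156 × 1/16 = 9.75
χ² = Σ (O − E)² / E
  white: (105 − 117)² / 117 = 1.2308
  black: (42 − 29.25)² / 29.25 = 5.5577
  brown: (9 − 9.75)² / 9.75 = 0.0577
χ² = 1.2308 + 5.5577 + 0.0577 = 6.8462 ≈ 6.846

6.846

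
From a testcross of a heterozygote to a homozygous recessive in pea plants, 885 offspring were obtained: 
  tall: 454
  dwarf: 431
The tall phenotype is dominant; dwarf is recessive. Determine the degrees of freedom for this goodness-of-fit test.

1

A testcross of a heterozygote (Aa × aa) gives a 1:1 phenotypic ratio.
A goodness-of-fit test with 2 phenotype classes has df = 2 − 1 = 1.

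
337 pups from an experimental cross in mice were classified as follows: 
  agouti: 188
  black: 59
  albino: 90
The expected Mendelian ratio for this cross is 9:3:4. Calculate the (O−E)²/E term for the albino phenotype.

0.392

Total ratio parts = 16. Expected numbers out of 337:
  agouti: 337 × 9/16 = 189.5625
  black: 337 × 3/16 = 63.1875
  albino: 337 × 4/16 = 84.25
Contribution of albino: (90 − 84.25)² / 84.25 = 0.3924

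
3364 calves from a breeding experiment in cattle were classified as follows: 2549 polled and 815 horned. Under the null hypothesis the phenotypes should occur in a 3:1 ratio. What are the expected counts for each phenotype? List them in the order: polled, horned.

Expected counts for N = 3364 under a 3:1 ratio (total parts = 4):
  polled: 3364 × 3/4 = 2523
  horned: 3364 × 1/4 = 841

2523, 841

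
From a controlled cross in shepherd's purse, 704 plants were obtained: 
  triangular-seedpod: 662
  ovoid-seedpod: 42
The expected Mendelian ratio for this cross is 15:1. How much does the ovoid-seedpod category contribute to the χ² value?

0.091

Under the 15:1 hypothesis (Σ ratio = 16, N = 704):
  triangular-seedpod: 704 × 15/16 = 660
  ovoid-seedpod: 704 × 1/16 = 44
Contribution of ovoid-seedpod: (42 − 44)² / 44 = 0.0909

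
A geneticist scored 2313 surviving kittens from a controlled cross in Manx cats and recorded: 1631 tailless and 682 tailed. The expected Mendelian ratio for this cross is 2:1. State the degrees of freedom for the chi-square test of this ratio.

A goodness-of-fit test with 2 phenotype classes has df = 2 − 1 = 1.

1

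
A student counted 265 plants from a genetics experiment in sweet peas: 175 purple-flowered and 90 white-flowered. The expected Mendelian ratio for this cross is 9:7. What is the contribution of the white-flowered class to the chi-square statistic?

The 9:7 ratio has 16 parts, so with N = 265 the expected counts are:
  purple-flowered: 265 × 9/16 = 149.0625
  white-flowered: 265 × 7/16 = 115.9375
Contribution of white-flowered: (90 − 115.9375)² / 115.9375 = 5.8027

5.803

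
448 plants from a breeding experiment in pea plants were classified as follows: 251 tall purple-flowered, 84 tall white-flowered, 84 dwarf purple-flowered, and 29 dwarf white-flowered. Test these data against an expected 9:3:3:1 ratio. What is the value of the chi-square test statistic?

Total ratio parts = 16. Expected numbers out of 448:
  tall purple-flowered: 448 × 9/16 = 252
  tall white-flowered: 448 × 3/16 = 84
  dwarf purple-flowered: 448 × 3/16 = 84
  dwarf white-flowered: 448 × 1/16 = 28
χ² = Σ (O − E)² / E
  tall purple-flowered: (251 − 252)² / 252 = 0.0040
  tall white-flowered: (84 − 84)² / 84 = 0.0000
  dwarf purple-flowered: (84 − 84)² / 84 = 0.0000
  dwarf white-flowered: (29 − 28)² / 28 = 0.0357
χ² = 0.0040 + 0.0000 + 0.0000 + 0.0357 = 0.0397 ≈ 0.040

0.040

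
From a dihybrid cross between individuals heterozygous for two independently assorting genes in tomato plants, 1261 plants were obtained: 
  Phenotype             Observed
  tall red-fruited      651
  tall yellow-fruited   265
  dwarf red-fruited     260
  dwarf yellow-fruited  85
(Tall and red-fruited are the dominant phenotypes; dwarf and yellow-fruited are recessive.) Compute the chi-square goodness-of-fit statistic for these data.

A dihybrid F₂ with independent assortment and complete dominance at both loci gives a 9:3:3:1 phenotypic ratio.
Expected counts for N = 1261 under a 9:3:3:1 ratio (total parts = 16):
  tall red-fruited: 1261 × 9/16 = 709.3125
  tall yellow-fruited: 1261 × 3/16 = 236.4375
  dwarf red-fruited: 1261 × 3/16 = 236.4375
  dwarf yellow-fruited: 1261 × 1/16 = 78.8125
χ² = Σ (O − E)² / E
  tall red-fruited: (651 − 709.3125)² / 709.3125 = 4.7939
  tall yellow-fruited: (265 − 236.4375)² / 236.4375 = 3.4505
  dwarf red-fruited: (260 − 236.4375)² / 236.4375 = 2.3482
  dwarf yellow-fruited: (85 − 78.8125)² / 78.8125 = 0.4858
χ² = 4.7939 + 3.4505 + 2.3482 + 0.4858 = 11.0784 ≈ 11.078

11.078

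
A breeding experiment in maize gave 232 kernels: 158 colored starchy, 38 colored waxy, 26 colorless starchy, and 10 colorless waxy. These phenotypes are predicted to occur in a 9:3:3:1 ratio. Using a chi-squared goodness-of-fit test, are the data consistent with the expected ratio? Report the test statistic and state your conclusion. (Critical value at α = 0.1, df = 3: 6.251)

Expected counts for N = 232 under a 9:3:3:1 ratio (total parts = 16):
  colored starchy: 232 × 9/16 = 130.5
  colored waxy: 232 × 3/16 = 43.5
  colorless starchy: 232 × 3/16 = 43.5
  colorless waxy: 232 × 1/16 = 14.5
χ² = Σ (O − E)² / E
  colored starchy: (158 − 130.5)² / 130.5 = 5.7950
  colored waxy: (38 − 43.5)² / 43.5 = 0.6954
  colorless starchy: (26 − 43.5)² / 43.5 = 7.0402
  colorless waxy: (10 − 14.5)² / 14.5 = 1.3966
χ² = 5.7950 + 0.6954 + 7.0402 + 1.3966 = 14.9272 ≈ 14.927
Degrees of freedom = 4 − 1 = 3; critical value at α = 0.1 is 6.251.
Since 14.927 > 6.251, we reject the null hypothesis — the data do not fit the 9:3:3:1 ratio.

14.927; not consistent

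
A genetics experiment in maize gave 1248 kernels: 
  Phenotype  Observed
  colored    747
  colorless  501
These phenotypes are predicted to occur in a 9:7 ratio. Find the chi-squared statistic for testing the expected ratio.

The 9:7 ratio has 16 parts, so with N = 1248 the expected counts are:
  colored: 1248 × 9/16 = 702
  colorless: 1248 × 7/16 = 546
χ² = Σ (O − E)² / E
  colored: (747 − 702)² / 702 = 2.8846
  colorless: (501 − 546)² / 546 = 3.7088
χ² = 2.8846 + 3.7088 = 6.5934 ≈ 6.593

6.593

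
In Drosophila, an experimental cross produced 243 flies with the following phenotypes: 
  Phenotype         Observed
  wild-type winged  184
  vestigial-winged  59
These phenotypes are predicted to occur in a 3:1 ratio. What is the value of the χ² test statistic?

Under the 3:1 hypothesis (Σ ratio = 4, N = 243):
  wild-type winged: 243 × 3/4 = 182.25
  vestigial-winged: 243 × 1/4 = 60.75
χ² = Σ (O − E)² / E
  wild-type winged: (184 − 182.25)² / 182.25 = 0.0168
  vestigial-winged: (59 − 60.75)² / 60.75 = 0.0504
χ² = 0.0168 + 0.0504 = 0.0672 ≈ 0.067

0.067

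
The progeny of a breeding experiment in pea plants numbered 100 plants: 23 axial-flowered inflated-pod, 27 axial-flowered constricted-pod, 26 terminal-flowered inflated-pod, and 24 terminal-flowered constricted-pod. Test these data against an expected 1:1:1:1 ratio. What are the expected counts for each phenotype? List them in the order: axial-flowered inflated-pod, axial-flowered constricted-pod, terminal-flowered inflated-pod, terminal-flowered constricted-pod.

The 1:1:1:1 ratio has 4 parts, so with N = 100 the expected counts are:
  axial-flowered inflated-pod: 100 × 1/4 = 25
  axial-flowered constricted-pod: 100 × 1/4 = 25
  terminal-flowered inflated-pod: 100 × 1/4 = 25
  terminal-flowered constricted-pod: 100 × 1/4 = 25

25, 25, 25, 25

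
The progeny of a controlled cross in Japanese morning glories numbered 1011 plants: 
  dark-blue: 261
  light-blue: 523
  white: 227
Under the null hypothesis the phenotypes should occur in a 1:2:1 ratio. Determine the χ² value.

3.499

Total ratio parts = 4. Expected numbers out of 1011:
  dark-blue: 1011 × 1/4 = 252.75
  light-blue: 1011 × 2/4 = 505.5
  white: 1011 × 1/4 = 252.75
χ² = Σ (O − E)² / E
  dark-blue: (261 − 252.75)² / 252.75 = 0.2693
  light-blue: (523 − 505.5)² / 505.5 = 0.6058
  white: (227 − 252.75)² / 252.75 = 2.6234
χ² = 0.2693 + 0.6058 + 2.6234 = 3.4985 ≈ 3.499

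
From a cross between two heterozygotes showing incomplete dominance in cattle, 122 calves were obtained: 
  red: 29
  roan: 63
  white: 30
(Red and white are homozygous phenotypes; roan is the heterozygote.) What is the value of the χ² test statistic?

0.148

With incomplete dominance, a heterozygote × heterozygote cross gives a 1:2:1 phenotypic ratio.
Total ratio parts = 4. Expected numbers out of 122:
  red: 122 × 1/4 = 30.5
  roan: 122 × 2/4 = 61
  white: 122 × 1/4 = 30.5
χ² = Σ (O − E)² / E
  red: (29 − 30.5)² / 30.5 = 0.0738
  roan: (63 − 61)² / 61 = 0.0656
  white: (30 − 30.5)² / 30.5 = 0.0082
χ² = 0.0738 + 0.0656 + 0.0082 = 0.1476 ≈ 0.148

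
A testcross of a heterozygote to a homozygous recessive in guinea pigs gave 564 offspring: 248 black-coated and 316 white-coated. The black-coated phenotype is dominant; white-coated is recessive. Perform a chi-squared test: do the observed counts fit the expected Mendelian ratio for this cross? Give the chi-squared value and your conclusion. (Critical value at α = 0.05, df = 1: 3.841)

8.199; not consistent

A testcross of a heterozygote (Aa × aa) gives a 1:1 phenotypic ratio.
Expected counts for N = 564 under a 1:1 ratio (total parts = 2):
  black-coated: 564 × 1/2 = 282
  white-coated: 564 × 1/2 = 282
χ² = Σ (O − E)² / E
  black-coated: (248 − 282)² / 282 = 4.0993
  white-coated: (316 − 282)² / 282 = 4.0993
χ² = 4.0993 + 4.0993 = 8.1986 ≈ 8.199
Degrees of freedom = 2 − 1 = 1; critical value at α = 0.05 is 3.841.
Since 8.199 > 3.841, we reject the null hypothesis — the data do not fit the 1:1 ratio.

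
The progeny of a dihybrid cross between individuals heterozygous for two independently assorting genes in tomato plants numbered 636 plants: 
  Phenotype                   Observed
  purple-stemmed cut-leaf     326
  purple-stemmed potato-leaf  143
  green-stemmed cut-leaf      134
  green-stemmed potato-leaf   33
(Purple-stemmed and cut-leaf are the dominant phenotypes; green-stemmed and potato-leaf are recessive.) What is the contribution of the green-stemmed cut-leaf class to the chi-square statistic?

A dihybrid F₂ with independent assortment and complete dominance at both loci gives a 9:3:3:1 phenotypic ratio.
Under the 9:3:3:1 hypothesis (Σ ratio = 16, N = 636):
  purple-stemmed cut-leaf: 636 × 9/16 = 357.75
  purple-stemmed potato-leaf: 636 × 3/16 = 119.25
  green-stemmed cut-leaf: 636 × 3/16 = 119.25
  green-stemmed potato-leaf: 636 × 1/16 = 39.75
Contribution of green-stemmed cut-leaf: (134 − 119.25)² / 119.25 = 1.8244

1.824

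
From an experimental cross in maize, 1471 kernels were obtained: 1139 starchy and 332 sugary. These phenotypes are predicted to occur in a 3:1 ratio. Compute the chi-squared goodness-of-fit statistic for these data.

Total ratio parts = 4. Expected numbers out of 1471:
  starchy: 1471 × 3/4 = 1103.25
  sugary: 1471 × 1/4 = 367.75
χ² = Σ (O − E)² / E
  starchy: (1139 − 1103.25)² / 1103.25 = 1.1585
  sugary: (332 − 367.75)² / 367.75 = 3.4754
χ² = 1.1585 + 3.4754 = 4.6339 ≈ 4.634

4.634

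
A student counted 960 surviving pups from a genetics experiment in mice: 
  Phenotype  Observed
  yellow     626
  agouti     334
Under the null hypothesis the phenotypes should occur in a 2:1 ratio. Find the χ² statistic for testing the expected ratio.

Under the 2:1 hypothesis (Σ ratio = 3, N = 960):
  yellow: 960 × 2/3 = 640
  agouti: 960 × 1/3 = 320
χ² = Σ (O − E)² / E
  yellow: (626 − 640)² / 640 = 0.3063
  agouti: (334 − 320)² / 320 = 0.6125
χ² = 0.3063 + 0.6125 = 0.9188 ≈ 0.919

0.919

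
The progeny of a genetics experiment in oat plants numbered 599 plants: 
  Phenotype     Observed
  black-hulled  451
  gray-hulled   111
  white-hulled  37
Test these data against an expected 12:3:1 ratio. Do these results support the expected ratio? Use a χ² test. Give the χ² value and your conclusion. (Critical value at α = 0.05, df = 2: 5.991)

Under the 12:3:1 hypothesis (Σ ratio = 16, N = 599):
  black-hulled: 599 × 12/16 = 449.25
  gray-hulled: 599 × 3/16 = 112.3125
  white-hulled: 599 × 1/16 = 37.4375
χ² = Σ (O − E)² / E
  black-hulled: (451 − 449.25)² / 449.25 = 0.0068
  gray-hulled: (111 − 112.3125)² / 112.3125 = 0.0153
  white-hulled: (37 − 37.4375)² / 37.4375 = 0.0051
χ² = 0.0068 + 0.0153 + 0.0051 = 0.0272 ≈ 0.027
Degrees of freedom = 3 − 1 = 2; critical value at α = 0.05 is 5.991.
Since 0.027 < 5.991, we fail to reject the null hypothesis — the data are consistent with the 12:3:1 ratio.

0.027; consistent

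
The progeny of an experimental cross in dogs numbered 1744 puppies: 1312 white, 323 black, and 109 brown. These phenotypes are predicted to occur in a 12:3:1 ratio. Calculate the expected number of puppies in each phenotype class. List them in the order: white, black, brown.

1308, 327, 109

The 12:3:1 ratio has 16 parts, so with N = 1744 the expected counts are:
  white: 1744 × 12/16 = 1308
  black: 1744 × 3/16 = 327
  brown: 1744 × 1/16 = 109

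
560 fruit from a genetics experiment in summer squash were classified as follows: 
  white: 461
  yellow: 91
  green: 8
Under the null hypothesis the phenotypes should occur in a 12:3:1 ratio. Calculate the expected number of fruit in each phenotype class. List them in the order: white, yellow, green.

420, 105, 35

Under the 12:3:1 hypothesis (Σ ratio = 16, N = 560):
  white: 560 × 12/16 = 420
  yellow: 560 × 3/16 = 105
  green: 560 × 1/16 = 35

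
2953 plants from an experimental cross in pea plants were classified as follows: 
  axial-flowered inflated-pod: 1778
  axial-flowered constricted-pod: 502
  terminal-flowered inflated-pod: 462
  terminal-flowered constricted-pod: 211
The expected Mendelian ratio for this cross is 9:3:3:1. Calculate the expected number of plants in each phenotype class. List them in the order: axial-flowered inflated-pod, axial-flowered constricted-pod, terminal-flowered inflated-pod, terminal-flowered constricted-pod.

1661.0625, 553.6875, 553.6875, 184.5625

The 9:3:3:1 ratio has 16 parts, so with N = 2953 the expected counts are:
  axial-flowered inflated-pod: 2953 × 9/16 = 1661.0625
  axial-flowered constricted-pod: 2953 × 3/16 = 553.6875
  terminal-flowered inflated-pod: 2953 × 3/16 = 553.6875
  terminal-flowered constricted-pod: 2953 × 1/16 = 184.5625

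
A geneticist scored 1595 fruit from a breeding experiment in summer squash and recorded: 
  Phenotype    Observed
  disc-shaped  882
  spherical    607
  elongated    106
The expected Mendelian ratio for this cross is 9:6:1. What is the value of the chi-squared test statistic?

0.789

The 9:6:1 ratio has 16 parts, so with N = 1595 the expected counts are:
  disc-shaped: 1595 × 9/16 = 897.1875
  spherical: 1595 × 6/16 = 598.125
  elongated: 1595 × 1/16 = 99.6875
χ² = Σ (O − E)² / E
  disc-shaped: (882 − 897.1875)² / 897.1875 = 0.2571
  spherical: (607 − 598.125)² / 598.125 = 0.1317
  elongated: (106 − 99.6875)² / 99.6875 = 0.3997
χ² = 0.2571 + 0.1317 + 0.3997 = 0.7885 ≈ 0.789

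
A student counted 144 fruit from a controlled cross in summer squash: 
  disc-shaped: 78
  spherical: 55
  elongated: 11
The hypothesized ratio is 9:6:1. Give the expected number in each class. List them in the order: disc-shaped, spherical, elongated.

Total ratio parts = 16. Expected numbers out of 144:
  disc-shaped: 144 × 9/16 = 81
  spherical: 144 × 6/16 = 54
  elongated: 144 × 1/16 = 9

81, 54, 9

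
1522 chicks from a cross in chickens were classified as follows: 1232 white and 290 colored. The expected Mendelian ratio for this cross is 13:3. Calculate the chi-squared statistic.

0.092

The 13:3 ratio has 16 parts, so with N = 1522 the expected counts are:
  white: 1522 × 13/16 = 1236.625
  colored: 1522 × 3/16 = 285.375
χ² = Σ (O − E)² / E
  white: (1232 − 1236.625)² / 1236.625 = 0.0173
  colored: (290 − 285.375)² / 285.375 = 0.0750
χ² = 0.0173 + 0.0750 = 0.0923 ≈ 0.092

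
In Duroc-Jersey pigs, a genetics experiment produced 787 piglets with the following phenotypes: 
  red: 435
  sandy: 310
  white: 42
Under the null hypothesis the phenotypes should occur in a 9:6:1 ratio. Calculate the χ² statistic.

1.934

Expected counts for N = 787 under a 9:6:1 ratio (total parts = 16):
  red: 787 × 9/16 = 442.6875
  sandy: 787 × 6/16 = 295.125
  white: 787 × 1/16 = 49.1875
χ² = Σ (O − E)² / E
  red: (435 − 442.6875)² / 442.6875 = 0.1335
  sandy: (310 − 295.125)² / 295.125 = 0.7497
  white: (42 − 49.1875)² / 49.1875 = 1.0503
χ² = 0.1335 + 0.7497 + 1.0503 = 1.9335 ≈ 1.934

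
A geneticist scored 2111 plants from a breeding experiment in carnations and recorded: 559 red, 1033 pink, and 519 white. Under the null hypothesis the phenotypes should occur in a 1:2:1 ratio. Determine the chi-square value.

Under the 1:2:1 hypothesis (Σ ratio = 4, N = 2111):
  red: 2111 × 1/4 = 527.75
  pink: 2111 × 2/4 = 1055.5
  white: 2111 × 1/4 = 527.75
χ² = Σ (O − E)² / E
  red: (559 − 527.75)² / 527.75 = 1.8504
  pink: (1033 − 1055.5)² / 1055.5 = 0.4796
  white: (519 − 527.75)² / 527.75 = 0.1451
χ² = 1.8504 + 0.4796 + 0.1451 = 2.4751 ≈ 2.475

2.475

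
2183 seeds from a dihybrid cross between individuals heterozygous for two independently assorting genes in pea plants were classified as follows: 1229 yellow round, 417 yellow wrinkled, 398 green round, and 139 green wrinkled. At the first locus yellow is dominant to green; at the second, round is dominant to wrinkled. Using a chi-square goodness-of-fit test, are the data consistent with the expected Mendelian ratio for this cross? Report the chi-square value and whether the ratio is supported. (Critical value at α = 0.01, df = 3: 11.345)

A dihybrid F₂ with independent assortment and complete dominance at both loci gives a 9:3:3:1 phenotypic ratio.
Under the 9:3:3:1 hypothesis (Σ ratio = 16, N = 2183):
  yellow round: 2183 × 9/16 = 1227.9375
  yellow wrinkled: 2183 × 3/16 = 409.3125
  green round: 2183 × 3/16 = 409.3125
  green wrinkled: 2183 × 1/16 = 136.4375
χ² = Σ (O − E)² / E
  yellow round: (1229 − 1227.9375)² / 1227.9375 = 0.0009
  yellow wrinkled: (417 − 409.3125)² / 409.3125 = 0.1444
  green round: (398 − 409.3125)² / 409.3125 = 0.3127
  green wrinkled: (139 − 136.4375)² / 136.4375 = 0.0481
χ² = 0.0009 + 0.1444 + 0.3127 + 0.0481 = 0.5061 ≈ 0.506
Degrees of freedom = 4 − 1 = 3; critical value at α = 0.01 is 11.345.
Since 0.506 < 11.345, we fail to reject the null hypothesis — the data are consistent with the 9:3:3:1 ratio.

0.506; consistent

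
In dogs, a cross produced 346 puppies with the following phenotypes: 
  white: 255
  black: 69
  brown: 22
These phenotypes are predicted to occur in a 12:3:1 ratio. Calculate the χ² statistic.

0.347

Under the 12:3:1 hypothesis (Σ ratio = 16, N = 346):
  white: 346 × 12/16 = 259.5
  black: 346 × 3/16 = 64.875
  brown: 346 × 1/16 = 21.625
χ² = Σ (O − E)² / E
  white: (255 − 259.5)² / 259.5 = 0.0780
  black: (69 − 64.875)² / 64.875 = 0.2623
  brown: (22 − 21.625)² / 21.625 = 0.0065
χ² = 0.0780 + 0.2623 + 0.0065 = 0.3468 ≈ 0.347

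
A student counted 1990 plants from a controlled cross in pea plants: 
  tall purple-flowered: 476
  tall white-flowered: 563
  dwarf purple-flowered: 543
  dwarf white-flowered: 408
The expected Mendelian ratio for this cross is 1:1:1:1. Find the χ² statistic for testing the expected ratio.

Total ratio parts = 4. Expected numbers out of 1990:
  tall purple-flowered: 1990 × 1/4 = 497.5
  tall white-flowered: 1990 × 1/4 = 497.5
  dwarf purple-flowered: 1990 × 1/4 = 497.5
  dwarf white-flowered: 1990 × 1/4 = 497.5
χ² = Σ (O − E)² / E
  tall purple-flowered: (476 − 497.5)² / 497.5 = 0.9291
  tall white-flowered: (563 − 497.5)² / 497.5 = 8.6236
  dwarf purple-flowered: (543 − 497.5)² / 497.5 = 4.1613
  dwarf white-flowered: (408 − 497.5)² / 497.5 = 16.1010
χ² = 0.9291 + 8.6236 + 4.1613 + 16.1010 = 29.815

29.815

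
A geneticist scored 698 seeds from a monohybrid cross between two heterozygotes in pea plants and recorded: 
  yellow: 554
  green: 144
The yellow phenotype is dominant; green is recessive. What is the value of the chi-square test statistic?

For a monohybrid cross between heterozygotes with complete dominance, the expected phenotypic ratio is 3:1.
The 3:1 ratio has 4 parts, so with N = 698 the expected counts are:
  yellow: 698 × 3/4 = 523.5
  green: 698 × 1/4 = 174.5
χ² = Σ (O − E)² / E
  yellow: (554 − 523.5)² / 523.5 = 1.7770
  green: (144 − 174.5)² / 174.5 = 5.3309
χ² = 1.7770 + 5.3309 = 7.1079 ≈ 7.108

7.108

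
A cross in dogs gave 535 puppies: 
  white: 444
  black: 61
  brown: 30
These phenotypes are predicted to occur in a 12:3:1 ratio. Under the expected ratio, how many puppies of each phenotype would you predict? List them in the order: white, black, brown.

The 12:3:1 ratio has 16 parts, so with N = 535 the expected counts are:
  white: 535 × 12/16 = 401.25
  black: 535 × 3/16 = 100.3125
  brown: 535 × 1/16 = 33.4375

401.25, 100.3125, 33.4375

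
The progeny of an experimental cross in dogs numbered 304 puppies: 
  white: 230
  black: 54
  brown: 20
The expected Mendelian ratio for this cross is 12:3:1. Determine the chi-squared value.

Total ratio parts = 16. Expected numbers out of 304:
  white: 304 × 12/16 = 228
  black: 304 × 3/16 = 57
  brown: 304 × 1/16 = 19
χ² = Σ (O − E)² / E
  white: (230 − 228)² / 228 = 0.0175
  black: (54 − 57)² / 57 = 0.1579
  brown: (20 − 19)² / 19 = 0.0526
χ² = 0.0175 + 0.1579 + 0.0526 = 0.228

0.228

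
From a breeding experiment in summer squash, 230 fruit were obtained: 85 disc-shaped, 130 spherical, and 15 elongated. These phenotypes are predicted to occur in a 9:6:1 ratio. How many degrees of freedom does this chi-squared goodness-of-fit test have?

A goodness-of-fit test with 3 phenotype classes has df = 3 − 1 = 2.

2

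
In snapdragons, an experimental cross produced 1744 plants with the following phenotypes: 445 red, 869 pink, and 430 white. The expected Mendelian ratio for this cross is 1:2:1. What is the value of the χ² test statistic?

Total ratio parts = 4. Expected numbers out of 1744:
  red: 1744 × 1/4 = 436
  pink: 1744 × 2/4 = 872
  white: 1744 × 1/4 = 436
χ² = Σ (O − E)² / E
  red: (445 − 436)² / 436 = 0.1858
  pink: (869 − 872)² / 872 = 0.0103
  white: (430 − 436)² / 436 = 0.0826
χ² = 0.1858 + 0.0103 + 0.0826 = 0.2787 ≈ 0.279

0.279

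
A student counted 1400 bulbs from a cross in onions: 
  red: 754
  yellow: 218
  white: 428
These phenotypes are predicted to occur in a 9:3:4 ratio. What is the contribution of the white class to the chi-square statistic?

Expected counts for N = 1400 under a 9:3:4 ratio (total parts = 16):
  red: 1400 × 9/16 = 787.5
  yellow: 1400 × 3/16 = 262.5
  white: 1400 × 4/16 = 350
Contribution of white: (428 − 350)² / 350 = 17.3829

17.383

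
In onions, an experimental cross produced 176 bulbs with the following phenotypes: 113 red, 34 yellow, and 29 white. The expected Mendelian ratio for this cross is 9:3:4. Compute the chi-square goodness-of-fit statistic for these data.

7.124

The 9:3:4 ratio has 16 parts, so with N = 176 the expected counts are:
  red: 176 × 9/16 = 99
  yellow: 176 × 3/16 = 33
  white: 176 × 4/16 = 44
χ² = Σ (O − E)² / E
  red: (113 − 99)² / 99 = 1.9798
  yellow: (34 − 33)² / 33 = 0.0303
  white: (29 − 44)² / 44 = 5.1136
χ² = 1.9798 + 0.0303 + 5.1136 = 7.1237 ≈ 7.124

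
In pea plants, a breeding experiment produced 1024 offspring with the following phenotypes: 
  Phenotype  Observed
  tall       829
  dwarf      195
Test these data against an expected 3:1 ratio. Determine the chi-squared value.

The 3:1 ratio has 4 parts, so with N = 1024 the expected counts are:
  tall: 1024 × 3/4 = 768
  dwarf: 1024 × 1/4 = 256
χ² = Σ (O − E)² / E
  tall: (829 − 768)² / 768 = 4.8451
  dwarf: (195 − 256)² / 256 = 14.5352
χ² = 4.8451 + 14.5352 = 19.3803 ≈ 19.380

19.380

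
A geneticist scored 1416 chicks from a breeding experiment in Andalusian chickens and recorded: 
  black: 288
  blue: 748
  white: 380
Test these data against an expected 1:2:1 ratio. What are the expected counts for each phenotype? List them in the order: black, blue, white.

354, 708, 354

Under the 1:2:1 hypothesis (Σ ratio = 4, N = 1416):
  black: 1416 × 1/4 = 354
  blue: 1416 × 2/4 = 708
  white: 1416 × 1/4 = 354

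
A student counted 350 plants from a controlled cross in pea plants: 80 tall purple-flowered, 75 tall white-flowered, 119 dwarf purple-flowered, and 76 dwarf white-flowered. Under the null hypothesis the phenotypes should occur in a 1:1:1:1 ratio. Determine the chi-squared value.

15.280

Expected counts for N = 350 under a 1:1:1:1 ratio (total parts = 4):
  tall purple-flowered: 350 × 1/4 = 87.5
  tall white-flowered: 350 × 1/4 = 87.5
  dwarf purple-flowered: 350 × 1/4 = 87.5
  dwarf white-flowered: 350 × 1/4 = 87.5
χ² = Σ (O − E)² / E
  tall purple-flowered: (80 − 87.5)² / 87.5 = 0.6429
  tall white-flowered: (75 − 87.5)² / 87.5 = 1.7857
  dwarf purple-flowered: (119 − 87.5)² / 87.5 = 11.3400
  dwarf white-flowered: (76 − 87.5)² / 87.5 = 1.5114
χ² = 0.6429 + 1.7857 + 11.3400 + 1.5114 = 15.280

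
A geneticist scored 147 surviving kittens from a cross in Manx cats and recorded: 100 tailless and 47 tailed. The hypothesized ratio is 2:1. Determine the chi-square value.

0.122

The 2:1 ratio has 3 parts, so with N = 147 the expected counts are:
  tailless: 147 × 2/3 = 98
  tailed: 147 × 1/3 = 49
χ² = Σ (O − E)² / E
  tailless: (100 − 98)² / 98 = 0.0408
  tailed: (47 − 49)² / 49 = 0.0816
χ² = 0.0408 + 0.0816 = 0.1224 ≈ 0.122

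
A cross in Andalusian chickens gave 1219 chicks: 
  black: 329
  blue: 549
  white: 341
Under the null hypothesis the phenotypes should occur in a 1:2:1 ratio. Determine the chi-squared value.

Expected counts for N = 1219 under a 1:2:1 ratio (total parts = 4):
  black: 1219 × 1/4 = 304.75
  blue: 1219 × 2/4 = 609.5
  white: 1219 × 1/4 = 304.75
χ² = Σ (O − E)² / E
  black: (329 − 304.75)² / 304.75 = 1.9297
  blue: (549 − 609.5)² / 609.5 = 6.0053
  white: (341 − 304.75)² / 304.75 = 4.3119
χ² = 1.9297 + 6.0053 + 4.3119 = 12.2469 ≈ 12.247

12.247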